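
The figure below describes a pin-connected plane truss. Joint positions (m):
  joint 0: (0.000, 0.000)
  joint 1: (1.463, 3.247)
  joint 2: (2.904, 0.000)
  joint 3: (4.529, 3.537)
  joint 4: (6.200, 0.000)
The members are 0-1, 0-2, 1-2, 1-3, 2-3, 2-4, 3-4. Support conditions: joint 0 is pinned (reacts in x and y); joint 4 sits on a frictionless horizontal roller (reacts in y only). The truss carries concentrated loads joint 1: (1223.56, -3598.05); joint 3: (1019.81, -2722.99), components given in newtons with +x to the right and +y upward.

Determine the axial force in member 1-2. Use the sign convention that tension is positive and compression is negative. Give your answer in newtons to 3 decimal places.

N=5 nodes, M=7 members, R=3 reactions → 2N=10, M+R=10
member 0 (0-1): L=3.5614, (cx,cy)=(0.4108,0.9117)
member 1 (0-2): L=2.9040, (cx,cy)=(1.0000,0.0000)
member 2 (1-2): L=3.5524, (cx,cy)=(0.4056,-0.9140)
member 3 (1-3): L=3.0797, (cx,cy)=(0.9956,0.0942)
member 4 (2-3): L=3.8924, (cx,cy)=(0.4175,0.9087)
member 5 (2-4): L=3.2960, (cx,cy)=(1.0000,0.0000)
member 6 (3-4): L=3.9119, (cx,cy)=(0.4272,-0.9042)
solve A·x = −loads:
  F[0-1] = -2479.1858 N (compression)
  F[0-2] = +3261.8111 N (tension)
  F[1-2] = -1627.2269 N (compression)
  F[1-3] = -1588.9899 N (compression)
  F[2-3] = +1636.7977 N (tension)
  F[2-4] = +1918.4135 N (tension)
  F[3-4] = -4491.0567 N (compression)
  Rx@0 = -2243.3700 N
  Ry@0 = +2260.3406 N
  Ry@4 = +4060.6994 N

-1627.227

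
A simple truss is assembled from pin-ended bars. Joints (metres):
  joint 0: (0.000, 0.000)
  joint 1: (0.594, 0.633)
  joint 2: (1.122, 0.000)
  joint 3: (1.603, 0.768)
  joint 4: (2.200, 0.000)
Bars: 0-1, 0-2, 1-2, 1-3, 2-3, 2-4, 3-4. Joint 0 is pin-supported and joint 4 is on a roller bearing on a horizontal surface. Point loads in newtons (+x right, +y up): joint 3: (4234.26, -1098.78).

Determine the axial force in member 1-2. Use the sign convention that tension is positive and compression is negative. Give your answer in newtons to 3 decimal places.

N=5 nodes, M=7 members, R=3 reactions → 2N=10, M+R=10
member 0 (0-1): L=0.8681, (cx,cy)=(0.6843,0.7292)
member 1 (0-2): L=1.1220, (cx,cy)=(1.0000,0.0000)
member 2 (1-2): L=0.8243, (cx,cy)=(0.6405,-0.7679)
member 3 (1-3): L=1.0180, (cx,cy)=(0.9912,0.1326)
member 4 (2-3): L=0.9062, (cx,cy)=(0.5308,0.8475)
member 5 (2-4): L=1.0780, (cx,cy)=(1.0000,0.0000)
member 6 (3-4): L=0.9727, (cx,cy)=(0.6137,-0.7895)
solve A·x = −loads:
  F[0-1] = +1618.1437 N (tension)
  F[0-2] = +3126.9870 N (tension)
  F[1-2] = -1208.7562 N (compression)
  F[1-3] = +1898.2987 N (tension)
  F[2-3] = +1095.2559 N (tension)
  F[2-4] = +1771.3742 N (tension)
  F[3-4] = -2886.2572 N (compression)
  Rx@0 = -4234.2600 N
  Ry@0 = -1179.9727 N
  Ry@4 = +2278.7527 N

-1208.756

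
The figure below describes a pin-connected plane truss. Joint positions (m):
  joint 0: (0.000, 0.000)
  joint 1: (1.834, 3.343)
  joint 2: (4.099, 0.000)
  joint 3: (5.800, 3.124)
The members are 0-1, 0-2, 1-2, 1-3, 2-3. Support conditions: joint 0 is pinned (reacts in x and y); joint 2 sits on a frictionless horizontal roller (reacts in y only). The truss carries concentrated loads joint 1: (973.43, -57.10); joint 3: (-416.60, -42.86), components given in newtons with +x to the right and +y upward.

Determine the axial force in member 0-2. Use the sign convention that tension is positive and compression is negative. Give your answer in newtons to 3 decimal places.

N=4 nodes, M=5 members, R=3 reactions → 2N=8, M+R=8
member 0 (0-1): L=3.8130, (cx,cy)=(0.4810,0.8767)
member 1 (0-2): L=4.0990, (cx,cy)=(1.0000,0.0000)
member 2 (1-2): L=4.0381, (cx,cy)=(0.5609,-0.8279)
member 3 (1-3): L=3.9720, (cx,cy)=(0.9985,-0.0551)
member 4 (2-3): L=3.5571, (cx,cy)=(0.4782,0.8782)
solve A·x = −loads:
  F[0-1] = +527.6684 N (tension)
  F[0-2] = +303.0309 N (tension)
  F[1-2] = -602.3150 N (compression)
  F[1-3] = -382.3656 N (compression)
  F[2-3] = -72.8060 N (compression)
  Rx@0 = -556.8300 N
  Ry@0 = -462.6229 N
  Ry@2 = +562.5829 N

303.031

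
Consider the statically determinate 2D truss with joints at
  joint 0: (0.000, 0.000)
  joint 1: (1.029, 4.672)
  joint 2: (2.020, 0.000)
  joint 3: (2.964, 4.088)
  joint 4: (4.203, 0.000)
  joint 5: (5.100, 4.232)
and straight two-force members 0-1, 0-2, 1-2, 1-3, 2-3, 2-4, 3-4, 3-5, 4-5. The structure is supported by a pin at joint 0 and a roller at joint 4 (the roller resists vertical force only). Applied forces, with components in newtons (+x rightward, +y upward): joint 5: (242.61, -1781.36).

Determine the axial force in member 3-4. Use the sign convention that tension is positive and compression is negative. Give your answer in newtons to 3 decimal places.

-608.190

N=6 nodes, M=9 members, R=3 reactions → 2N=12, M+R=12
member 0 (0-1): L=4.7840, (cx,cy)=(0.2151,0.9766)
member 1 (0-2): L=2.0200, (cx,cy)=(1.0000,0.0000)
member 2 (1-2): L=4.7759, (cx,cy)=(0.2075,-0.9782)
member 3 (1-3): L=2.0212, (cx,cy)=(0.9573,-0.2889)
member 4 (2-3): L=4.1956, (cx,cy)=(0.2250,0.9744)
member 5 (2-4): L=2.1830, (cx,cy)=(1.0000,0.0000)
member 6 (3-4): L=4.2716, (cx,cy)=(0.2901,-0.9570)
member 7 (3-5): L=2.1408, (cx,cy)=(0.9977,0.0673)
member 8 (4-5): L=4.3260, (cx,cy)=(0.2074,0.9783)
solve A·x = −loads:
  F[0-1] = +639.4267 N (tension)
  F[0-2] = +105.0738 N (tension)
  F[1-2] = -727.3503 N (compression)
  F[1-3] = +301.3115 N (tension)
  F[2-3] = +730.2439 N (tension)
  F[2-4] = -210.1541 N (compression)
  F[3-4] = -608.1897 N (compression)
  F[3-5] = +630.5994 N (tension)
  F[4-5] = -1864.2931 N (compression)
  Rx@0 = -242.6100 N
  Ry@0 = -624.4600 N
  Ry@4 = +2405.8200 N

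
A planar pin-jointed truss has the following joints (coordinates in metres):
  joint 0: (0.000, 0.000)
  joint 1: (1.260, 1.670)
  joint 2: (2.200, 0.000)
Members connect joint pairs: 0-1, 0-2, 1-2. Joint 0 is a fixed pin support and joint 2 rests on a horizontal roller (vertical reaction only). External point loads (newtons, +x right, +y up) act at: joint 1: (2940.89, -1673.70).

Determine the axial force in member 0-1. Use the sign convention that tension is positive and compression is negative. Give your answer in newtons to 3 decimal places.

1900.692

N=3 nodes, M=3 members, R=3 reactions → 2N=6, M+R=6
member 0 (0-1): L=2.0920, (cx,cy)=(0.6023,0.7983)
member 1 (0-2): L=2.2000, (cx,cy)=(1.0000,0.0000)
member 2 (1-2): L=1.9164, (cx,cy)=(0.4905,-0.8714)
solve A·x = −loads:
  F[0-1] = +1900.6919 N (tension)
  F[0-2] = +1796.1185 N (tension)
  F[1-2] = -3661.7445 N (compression)
  Rx@0 = -2940.8900 N
  Ry@0 = -1517.2765 N
  Ry@2 = +3190.9765 N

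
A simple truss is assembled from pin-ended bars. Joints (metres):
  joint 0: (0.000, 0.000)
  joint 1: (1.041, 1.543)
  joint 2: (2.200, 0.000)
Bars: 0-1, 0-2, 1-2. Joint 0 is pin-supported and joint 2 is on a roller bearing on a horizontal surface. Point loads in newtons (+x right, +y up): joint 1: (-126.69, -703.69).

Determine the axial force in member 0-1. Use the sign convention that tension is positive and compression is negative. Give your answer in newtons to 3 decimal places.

N=3 nodes, M=3 members, R=3 reactions → 2N=6, M+R=6
member 0 (0-1): L=1.8613, (cx,cy)=(0.5593,0.8290)
member 1 (0-2): L=2.2000, (cx,cy)=(1.0000,0.0000)
member 2 (1-2): L=1.9298, (cx,cy)=(0.6006,-0.7996)
solve A·x = −loads:
  F[0-1] = -554.3834 N (compression)
  F[0-2] = +183.3650 N (tension)
  F[1-2] = -305.3131 N (compression)
  Rx@0 = +126.6900 N
  Ry@0 = +459.5724 N
  Ry@2 = +244.1176 N

-554.383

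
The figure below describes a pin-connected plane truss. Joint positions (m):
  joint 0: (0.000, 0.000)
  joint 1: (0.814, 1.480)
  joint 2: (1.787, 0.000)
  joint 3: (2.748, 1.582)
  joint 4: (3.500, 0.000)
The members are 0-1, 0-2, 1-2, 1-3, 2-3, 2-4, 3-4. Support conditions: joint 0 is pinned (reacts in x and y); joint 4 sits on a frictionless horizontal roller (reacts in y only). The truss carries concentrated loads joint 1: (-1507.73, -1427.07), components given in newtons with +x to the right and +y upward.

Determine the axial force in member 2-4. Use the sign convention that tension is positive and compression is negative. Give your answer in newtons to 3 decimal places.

-145.294

N=5 nodes, M=7 members, R=3 reactions → 2N=10, M+R=10
member 0 (0-1): L=1.6891, (cx,cy)=(0.4819,0.8762)
member 1 (0-2): L=1.7870, (cx,cy)=(1.0000,0.0000)
member 2 (1-2): L=1.7712, (cx,cy)=(0.5493,-0.8356)
member 3 (1-3): L=1.9367, (cx,cy)=(0.9986,0.0527)
member 4 (2-3): L=1.8510, (cx,cy)=(0.5192,0.8547)
member 5 (2-4): L=1.7130, (cx,cy)=(1.0000,0.0000)
member 6 (3-4): L=1.7516, (cx,cy)=(0.4293,-0.9032)
solve A·x = −loads:
  F[0-1] = -1977.5134 N (compression)
  F[0-2] = -554.7292 N (compression)
  F[1-2] = +387.3792 N (tension)
  F[1-3] = +342.3989 N (tension)
  F[2-3] = -378.7342 N (compression)
  F[2-4] = -145.2941 N (compression)
  F[3-4] = +338.4341 N (tension)
  Rx@0 = +1507.7300 N
  Ry@0 = +1732.7287 N
  Ry@4 = -305.6587 N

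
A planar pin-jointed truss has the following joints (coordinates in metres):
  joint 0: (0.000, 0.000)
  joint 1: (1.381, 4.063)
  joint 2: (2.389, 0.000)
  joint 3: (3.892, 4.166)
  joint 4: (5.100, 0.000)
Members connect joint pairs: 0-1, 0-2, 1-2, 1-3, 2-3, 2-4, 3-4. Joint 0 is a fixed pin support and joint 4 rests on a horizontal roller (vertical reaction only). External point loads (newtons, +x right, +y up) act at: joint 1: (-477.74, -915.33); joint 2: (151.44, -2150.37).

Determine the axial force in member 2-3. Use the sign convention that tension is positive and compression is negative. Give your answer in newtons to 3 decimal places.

954.925

N=5 nodes, M=7 members, R=3 reactions → 2N=10, M+R=10
member 0 (0-1): L=4.2913, (cx,cy)=(0.3218,0.9468)
member 1 (0-2): L=2.3890, (cx,cy)=(1.0000,0.0000)
member 2 (1-2): L=4.1862, (cx,cy)=(0.2408,-0.9706)
member 3 (1-3): L=2.5131, (cx,cy)=(0.9992,0.0410)
member 4 (2-3): L=4.4288, (cx,cy)=(0.3394,0.9407)
member 5 (2-4): L=2.7110, (cx,cy)=(1.0000,0.0000)
member 6 (3-4): L=4.3376, (cx,cy)=(0.2785,-0.9604)
solve A·x = −loads:
  F[0-1] = -2314.2541 N (compression)
  F[0-2] = +418.4617 N (tension)
  F[1-2] = +1290.0748 N (tension)
  F[1-3] = -578.1482 N (compression)
  F[2-3] = +954.9246 N (tension)
  F[2-4] = +253.5925 N (tension)
  F[3-4] = -910.5829 N (compression)
  Rx@0 = +326.3000 N
  Ry@0 = +2191.1418 N
  Ry@4 = +874.5582 N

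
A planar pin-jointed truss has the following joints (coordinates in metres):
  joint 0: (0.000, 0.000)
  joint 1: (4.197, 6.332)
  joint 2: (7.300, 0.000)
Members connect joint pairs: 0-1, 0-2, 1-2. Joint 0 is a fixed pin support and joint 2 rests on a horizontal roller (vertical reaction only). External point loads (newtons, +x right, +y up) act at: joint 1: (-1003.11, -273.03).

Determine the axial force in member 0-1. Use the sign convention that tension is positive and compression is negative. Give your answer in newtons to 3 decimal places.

-1183.108

N=3 nodes, M=3 members, R=3 reactions → 2N=6, M+R=6
member 0 (0-1): L=7.5966, (cx,cy)=(0.5525,0.8335)
member 1 (0-2): L=7.3000, (cx,cy)=(1.0000,0.0000)
member 2 (1-2): L=7.0514, (cx,cy)=(0.4401,-0.8980)
solve A·x = −loads:
  F[0-1] = -1183.1084 N (compression)
  F[0-2] = -349.4655 N (compression)
  F[1-2] = +794.1462 N (tension)
  Rx@0 = +1003.1100 N
  Ry@0 = +986.1513 N
  Ry@2 = -713.1213 N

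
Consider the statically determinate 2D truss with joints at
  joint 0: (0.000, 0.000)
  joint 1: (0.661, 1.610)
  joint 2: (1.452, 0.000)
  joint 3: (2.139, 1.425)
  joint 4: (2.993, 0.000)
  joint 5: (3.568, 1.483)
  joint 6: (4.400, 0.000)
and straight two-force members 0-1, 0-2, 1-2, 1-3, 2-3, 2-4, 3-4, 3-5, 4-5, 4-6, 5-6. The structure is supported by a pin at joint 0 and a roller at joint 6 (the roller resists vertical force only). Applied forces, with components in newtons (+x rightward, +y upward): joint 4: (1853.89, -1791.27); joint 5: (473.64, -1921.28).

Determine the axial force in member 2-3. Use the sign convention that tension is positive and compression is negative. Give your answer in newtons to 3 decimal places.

-965.663

N=7 nodes, M=11 members, R=3 reactions → 2N=14, M+R=14
member 0 (0-1): L=1.7404, (cx,cy)=(0.3798,0.9251)
member 1 (0-2): L=1.4520, (cx,cy)=(1.0000,0.0000)
member 2 (1-2): L=1.7938, (cx,cy)=(0.4410,-0.8975)
member 3 (1-3): L=1.4895, (cx,cy)=(0.9923,-0.1242)
member 4 (2-3): L=1.5820, (cx,cy)=(0.4343,0.9008)
member 5 (2-4): L=1.5410, (cx,cy)=(1.0000,0.0000)
member 6 (3-4): L=1.6613, (cx,cy)=(0.5141,-0.8578)
member 7 (3-5): L=1.4302, (cx,cy)=(0.9992,0.0406)
member 8 (4-5): L=1.5906, (cx,cy)=(0.3615,0.9324)
member 9 (4-6): L=1.4070, (cx,cy)=(1.0000,0.0000)
member 10 (5-6): L=1.7004, (cx,cy)=(0.4893,-0.8721)
solve A·x = −loads:
  F[0-1] = -839.3499 N (compression)
  F[0-2] = +2646.3117 N (tension)
  F[1-2] = +969.1648 N (tension)
  F[1-3] = -751.9660 N (compression)
  F[2-3] = -965.6631 N (compression)
  F[2-4] = +3493.0338 N (tension)
  F[3-4] = +829.8812 N (tension)
  F[3-5] = -1593.4177 N (compression)
  F[4-5] = +1157.7298 N (tension)
  F[4-6] = +1647.2211 N (tension)
  F[5-6] = -3366.5970 N (compression)
  Rx@0 = -2327.5300 N
  Ry@0 = +776.4577 N
  Ry@6 = +2936.0923 N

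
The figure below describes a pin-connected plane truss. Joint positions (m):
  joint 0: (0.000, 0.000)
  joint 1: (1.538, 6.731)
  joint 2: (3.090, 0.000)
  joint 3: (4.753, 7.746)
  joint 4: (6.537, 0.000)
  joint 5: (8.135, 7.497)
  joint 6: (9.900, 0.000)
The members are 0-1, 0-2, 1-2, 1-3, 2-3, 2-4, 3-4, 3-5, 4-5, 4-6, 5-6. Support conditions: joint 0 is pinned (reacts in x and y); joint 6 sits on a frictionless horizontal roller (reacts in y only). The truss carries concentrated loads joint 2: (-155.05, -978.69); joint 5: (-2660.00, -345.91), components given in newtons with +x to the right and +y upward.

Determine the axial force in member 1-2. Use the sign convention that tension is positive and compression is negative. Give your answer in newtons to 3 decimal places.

2440.210

N=7 nodes, M=11 members, R=3 reactions → 2N=14, M+R=14
member 0 (0-1): L=6.9045, (cx,cy)=(0.2228,0.9749)
member 1 (0-2): L=3.0900, (cx,cy)=(1.0000,0.0000)
member 2 (1-2): L=6.9076, (cx,cy)=(0.2247,-0.9744)
member 3 (1-3): L=3.3714, (cx,cy)=(0.9536,0.3011)
member 4 (2-3): L=7.9225, (cx,cy)=(0.2099,0.9777)
member 5 (2-4): L=3.4470, (cx,cy)=(1.0000,0.0000)
member 6 (3-4): L=7.9488, (cx,cy)=(0.2244,-0.9745)
member 7 (3-5): L=3.3912, (cx,cy)=(0.9973,-0.0734)
member 8 (4-5): L=7.6654, (cx,cy)=(0.2085,0.9780)
member 9 (4-6): L=3.3630, (cx,cy)=(1.0000,0.0000)
member 10 (5-6): L=7.7020, (cx,cy)=(0.2292,-0.9734)
solve A·x = −loads:
  F[0-1] = -2820.0910 N (compression)
  F[0-2] = -2186.8634 N (compression)
  F[1-2] = +2440.2101 N (tension)
  F[1-3] = -1233.6893 N (compression)
  F[2-3] = -1431.0118 N (compression)
  F[2-4] = -1183.1663 N (compression)
  F[3-4] = +1961.7402 N (tension)
  F[3-5] = -1922.3095 N (compression)
  F[4-5] = -1954.6388 N (compression)
  F[4-6] = -335.3983 N (compression)
  F[5-6] = +1463.5839 N (tension)
  Rx@0 = +2815.0500 N
  Ry@0 = +2749.2354 N
  Ry@6 = -1424.6354 N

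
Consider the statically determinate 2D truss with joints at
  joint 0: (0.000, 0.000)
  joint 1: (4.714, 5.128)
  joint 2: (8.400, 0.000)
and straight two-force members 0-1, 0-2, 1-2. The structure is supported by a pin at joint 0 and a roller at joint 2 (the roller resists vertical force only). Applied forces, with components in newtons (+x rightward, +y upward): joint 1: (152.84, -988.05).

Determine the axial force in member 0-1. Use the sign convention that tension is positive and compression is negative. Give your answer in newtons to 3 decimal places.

N=3 nodes, M=3 members, R=3 reactions → 2N=6, M+R=6
member 0 (0-1): L=6.9655, (cx,cy)=(0.6768,0.7362)
member 1 (0-2): L=8.4000, (cx,cy)=(1.0000,0.0000)
member 2 (1-2): L=6.3153, (cx,cy)=(0.5837,-0.8120)
solve A·x = −loads:
  F[0-1] = -462.1850 N (compression)
  F[0-2] = +465.6302 N (tension)
  F[1-2] = -797.7736 N (compression)
  Rx@0 = -152.8400 N
  Ry@0 = +340.2606 N
  Ry@2 = +647.7894 N

-462.185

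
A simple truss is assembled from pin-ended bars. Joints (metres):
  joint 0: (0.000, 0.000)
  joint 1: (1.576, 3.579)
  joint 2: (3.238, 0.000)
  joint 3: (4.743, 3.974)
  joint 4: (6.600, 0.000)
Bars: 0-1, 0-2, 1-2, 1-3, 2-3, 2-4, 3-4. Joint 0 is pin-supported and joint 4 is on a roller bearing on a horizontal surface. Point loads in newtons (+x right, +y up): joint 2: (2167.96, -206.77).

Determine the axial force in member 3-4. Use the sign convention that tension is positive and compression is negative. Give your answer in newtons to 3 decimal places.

N=5 nodes, M=7 members, R=3 reactions → 2N=10, M+R=10
member 0 (0-1): L=3.9106, (cx,cy)=(0.4030,0.9152)
member 1 (0-2): L=3.2380, (cx,cy)=(1.0000,0.0000)
member 2 (1-2): L=3.9461, (cx,cy)=(0.4212,-0.9070)
member 3 (1-3): L=3.1915, (cx,cy)=(0.9923,0.1238)
member 4 (2-3): L=4.2494, (cx,cy)=(0.3542,0.9352)
member 5 (2-4): L=3.3620, (cx,cy)=(1.0000,0.0000)
member 6 (3-4): L=4.3865, (cx,cy)=(0.4233,-0.9060)
solve A·x = −loads:
  F[0-1] = -115.0870 N (compression)
  F[0-2] = +2214.3405 N (tension)
  F[1-2] = +103.7433 N (tension)
  F[1-3] = -90.7729 N (compression)
  F[2-3] = +120.4867 N (tension)
  F[2-4] = +47.4029 N (tension)
  F[3-4] = -111.9716 N (compression)
  Rx@0 = -2167.9600 N
  Ry@0 = +105.3274 N
  Ry@4 = +101.4426 N

-111.972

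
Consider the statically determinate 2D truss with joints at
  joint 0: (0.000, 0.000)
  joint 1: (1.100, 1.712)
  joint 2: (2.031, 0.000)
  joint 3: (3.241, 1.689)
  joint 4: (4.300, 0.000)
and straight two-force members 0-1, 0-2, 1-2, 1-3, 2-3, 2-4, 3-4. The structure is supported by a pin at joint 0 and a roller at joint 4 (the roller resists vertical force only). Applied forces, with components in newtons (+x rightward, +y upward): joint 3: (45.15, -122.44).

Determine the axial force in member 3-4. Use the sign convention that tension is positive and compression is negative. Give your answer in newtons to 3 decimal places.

N=5 nodes, M=7 members, R=3 reactions → 2N=10, M+R=10
member 0 (0-1): L=2.0349, (cx,cy)=(0.5406,0.8413)
member 1 (0-2): L=2.0310, (cx,cy)=(1.0000,0.0000)
member 2 (1-2): L=1.9488, (cx,cy)=(0.4777,-0.8785)
member 3 (1-3): L=2.1411, (cx,cy)=(0.9999,-0.0107)
member 4 (2-3): L=2.0777, (cx,cy)=(0.5824,0.8129)
member 5 (2-4): L=2.2690, (cx,cy)=(1.0000,0.0000)
member 6 (3-4): L=1.9935, (cx,cy)=(0.5312,-0.8472)
solve A·x = −loads:
  F[0-1] = -14.7627 N (compression)
  F[0-2] = +53.1301 N (tension)
  F[1-2] = +14.3188 N (tension)
  F[1-3] = -14.8216 N (compression)
  F[2-3] = -15.4740 N (compression)
  F[2-4] = +68.9824 N (tension)
  F[3-4] = -129.8576 N (compression)
  Rx@0 = -45.1500 N
  Ry@0 = +12.4199 N
  Ry@4 = +110.0201 N

-129.858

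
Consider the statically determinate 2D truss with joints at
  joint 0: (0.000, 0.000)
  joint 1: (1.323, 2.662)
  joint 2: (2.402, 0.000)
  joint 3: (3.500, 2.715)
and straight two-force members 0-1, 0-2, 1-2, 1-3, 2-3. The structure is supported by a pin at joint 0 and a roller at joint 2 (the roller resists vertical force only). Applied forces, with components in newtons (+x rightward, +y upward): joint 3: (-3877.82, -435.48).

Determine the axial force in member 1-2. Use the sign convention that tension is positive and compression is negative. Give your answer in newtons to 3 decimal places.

4416.504

N=4 nodes, M=5 members, R=3 reactions → 2N=8, M+R=8
member 0 (0-1): L=2.9726, (cx,cy)=(0.4451,0.8955)
member 1 (0-2): L=2.4020, (cx,cy)=(1.0000,0.0000)
member 2 (1-2): L=2.8724, (cx,cy)=(0.3756,-0.9268)
member 3 (1-3): L=2.1776, (cx,cy)=(0.9997,0.0243)
member 4 (2-3): L=2.9286, (cx,cy)=(0.3749,0.9271)
solve A·x = −loads:
  F[0-1] = -4672.3171 N (compression)
  F[0-2] = -1798.3617 N (compression)
  F[1-2] = +4416.5045 N (tension)
  F[1-3] = -3739.6195 N (compression)
  F[2-3] = -371.5676 N (compression)
  Rx@0 = +3877.8200 N
  Ry@0 = +4184.0651 N
  Ry@2 = -3748.5851 N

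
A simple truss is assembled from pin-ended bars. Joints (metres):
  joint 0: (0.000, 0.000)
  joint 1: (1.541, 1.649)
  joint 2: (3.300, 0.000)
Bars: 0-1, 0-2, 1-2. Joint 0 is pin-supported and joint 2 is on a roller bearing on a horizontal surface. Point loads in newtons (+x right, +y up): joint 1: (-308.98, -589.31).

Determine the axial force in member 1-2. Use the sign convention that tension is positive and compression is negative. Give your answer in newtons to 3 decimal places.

N=3 nodes, M=3 members, R=3 reactions → 2N=6, M+R=6
member 0 (0-1): L=2.2570, (cx,cy)=(0.6828,0.7306)
member 1 (0-2): L=3.3000, (cx,cy)=(1.0000,0.0000)
member 2 (1-2): L=2.4111, (cx,cy)=(0.7296,-0.6839)
solve A·x = −loads:
  F[0-1] = -641.2519 N (compression)
  F[0-2] = +128.8513 N (tension)
  F[1-2] = -176.6175 N (compression)
  Rx@0 = +308.9800 N
  Ry@0 = +468.5165 N
  Ry@2 = +120.7935 N

-176.618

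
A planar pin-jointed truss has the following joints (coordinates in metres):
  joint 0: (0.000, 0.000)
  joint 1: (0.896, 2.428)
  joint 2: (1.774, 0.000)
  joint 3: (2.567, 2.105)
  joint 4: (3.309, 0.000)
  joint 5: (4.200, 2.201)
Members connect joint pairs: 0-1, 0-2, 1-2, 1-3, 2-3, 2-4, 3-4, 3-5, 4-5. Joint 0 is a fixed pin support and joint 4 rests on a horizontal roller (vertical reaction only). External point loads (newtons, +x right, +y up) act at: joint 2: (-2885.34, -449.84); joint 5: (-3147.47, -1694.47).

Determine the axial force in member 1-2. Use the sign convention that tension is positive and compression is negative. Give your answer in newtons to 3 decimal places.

2261.022

N=6 nodes, M=9 members, R=3 reactions → 2N=12, M+R=12
member 0 (0-1): L=2.5880, (cx,cy)=(0.3462,0.9382)
member 1 (0-2): L=1.7740, (cx,cy)=(1.0000,0.0000)
member 2 (1-2): L=2.5819, (cx,cy)=(0.3401,-0.9404)
member 3 (1-3): L=1.7019, (cx,cy)=(0.9818,-0.1898)
member 4 (2-3): L=2.2494, (cx,cy)=(0.3525,0.9358)
member 5 (2-4): L=1.5350, (cx,cy)=(1.0000,0.0000)
member 6 (3-4): L=2.2319, (cx,cy)=(0.3324,-0.9431)
member 7 (3-5): L=1.6358, (cx,cy)=(0.9983,0.0587)
member 8 (4-5): L=2.3745, (cx,cy)=(0.3752,0.9269)
solve A·x = −loads:
  F[0-1] = -1967.6525 N (compression)
  F[0-2] = -5351.5956 N (compression)
  F[1-2] = +2261.0221 N (tension)
  F[1-3] = -1476.9472 N (compression)
  F[2-3] = -1791.4449 N (compression)
  F[2-4] = -1065.8165 N (compression)
  F[3-4] = +1323.1526 N (tension)
  F[3-5] = -2525.8825 N (compression)
  F[4-5] = -1668.1266 N (compression)
  Rx@0 = +6032.8100 N
  Ry@0 = +1845.9695 N
  Ry@4 = +298.3405 N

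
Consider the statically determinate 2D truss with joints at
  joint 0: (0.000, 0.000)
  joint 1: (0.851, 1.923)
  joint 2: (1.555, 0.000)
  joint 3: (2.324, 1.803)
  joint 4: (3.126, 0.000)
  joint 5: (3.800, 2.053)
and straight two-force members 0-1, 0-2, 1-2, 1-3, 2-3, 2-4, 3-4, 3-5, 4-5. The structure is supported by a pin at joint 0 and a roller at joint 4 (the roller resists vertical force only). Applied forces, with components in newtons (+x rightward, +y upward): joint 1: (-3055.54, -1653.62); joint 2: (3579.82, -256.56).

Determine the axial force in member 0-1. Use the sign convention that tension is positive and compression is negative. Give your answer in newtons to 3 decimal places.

-3512.511

N=6 nodes, M=9 members, R=3 reactions → 2N=12, M+R=12
member 0 (0-1): L=2.1029, (cx,cy)=(0.4047,0.9145)
member 1 (0-2): L=1.5550, (cx,cy)=(1.0000,0.0000)
member 2 (1-2): L=2.0478, (cx,cy)=(0.3438,-0.9390)
member 3 (1-3): L=1.4779, (cx,cy)=(0.9967,-0.0812)
member 4 (2-3): L=1.9601, (cx,cy)=(0.3923,0.9198)
member 5 (2-4): L=1.5710, (cx,cy)=(1.0000,0.0000)
member 6 (3-4): L=1.9733, (cx,cy)=(0.4064,-0.9137)
member 7 (3-5): L=1.4970, (cx,cy)=(0.9860,0.1670)
member 8 (4-5): L=2.1608, (cx,cy)=(0.3119,0.9501)
solve A·x = −loads:
  F[0-1] = -3512.5114 N (compression)
  F[0-2] = +1945.7299 N (tension)
  F[1-2] = +1564.4692 N (tension)
  F[1-3] = +1099.8870 N (tension)
  F[2-3] = -1318.2380 N (compression)
  F[2-4] = -579.0869 N (compression)
  F[3-4] = +1424.8465 N (tension)
  F[3-5] = +0.0000 N (tension)
  F[4-5] = +0.0000 N (tension)
  Rx@0 = -524.2800 N
  Ry@0 = +3212.0424 N
  Ry@4 = -1301.8624 N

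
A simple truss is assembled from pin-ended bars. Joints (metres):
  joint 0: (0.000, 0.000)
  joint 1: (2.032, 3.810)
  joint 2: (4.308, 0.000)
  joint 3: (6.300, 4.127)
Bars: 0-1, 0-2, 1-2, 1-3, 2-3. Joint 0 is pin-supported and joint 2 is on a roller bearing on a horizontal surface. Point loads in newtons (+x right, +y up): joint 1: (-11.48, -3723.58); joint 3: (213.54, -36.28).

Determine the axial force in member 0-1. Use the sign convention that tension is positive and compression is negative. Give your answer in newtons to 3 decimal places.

N=4 nodes, M=5 members, R=3 reactions → 2N=8, M+R=8
member 0 (0-1): L=4.3180, (cx,cy)=(0.4706,0.8824)
member 1 (0-2): L=4.3080, (cx,cy)=(1.0000,0.0000)
member 2 (1-2): L=4.4380, (cx,cy)=(0.5128,-0.8585)
member 3 (1-3): L=4.2798, (cx,cy)=(0.9973,0.0741)
member 4 (2-3): L=4.5826, (cx,cy)=(0.4347,0.9006)
solve A·x = −loads:
  F[0-1] = -1990.1885 N (compression)
  F[0-2] = +1138.6193 N (tension)
  F[1-2] = -2271.1303 N (compression)
  F[1-3] = +240.3027 N (tension)
  F[2-3] = -60.0492 N (compression)
  Rx@0 = -202.0600 N
  Ry@0 = +1756.0486 N
  Ry@2 = +2003.8114 N

-1990.188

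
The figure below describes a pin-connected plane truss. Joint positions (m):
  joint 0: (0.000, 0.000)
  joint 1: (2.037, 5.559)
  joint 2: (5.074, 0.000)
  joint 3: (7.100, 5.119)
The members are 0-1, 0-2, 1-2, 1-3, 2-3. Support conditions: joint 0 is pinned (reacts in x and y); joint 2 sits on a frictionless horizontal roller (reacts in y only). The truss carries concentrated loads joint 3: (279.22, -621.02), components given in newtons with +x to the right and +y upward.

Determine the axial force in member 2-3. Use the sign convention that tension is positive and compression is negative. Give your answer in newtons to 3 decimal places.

-620.453

N=4 nodes, M=5 members, R=3 reactions → 2N=8, M+R=8
member 0 (0-1): L=5.9205, (cx,cy)=(0.3441,0.9389)
member 1 (0-2): L=5.0740, (cx,cy)=(1.0000,0.0000)
member 2 (1-2): L=6.3345, (cx,cy)=(0.4794,-0.8776)
member 3 (1-3): L=5.0821, (cx,cy)=(0.9962,-0.0866)
member 4 (2-3): L=5.5053, (cx,cy)=(0.3680,0.9298)
solve A·x = −loads:
  F[0-1] = +564.1038 N (tension)
  F[0-2] = +85.1338 N (tension)
  F[1-2] = -653.8153 N (compression)
  F[1-3] = +509.4632 N (tension)
  F[2-3] = -620.4526 N (compression)
  Rx@0 = -279.2200 N
  Ry@0 = -529.6637 N
  Ry@2 = +1150.6837 N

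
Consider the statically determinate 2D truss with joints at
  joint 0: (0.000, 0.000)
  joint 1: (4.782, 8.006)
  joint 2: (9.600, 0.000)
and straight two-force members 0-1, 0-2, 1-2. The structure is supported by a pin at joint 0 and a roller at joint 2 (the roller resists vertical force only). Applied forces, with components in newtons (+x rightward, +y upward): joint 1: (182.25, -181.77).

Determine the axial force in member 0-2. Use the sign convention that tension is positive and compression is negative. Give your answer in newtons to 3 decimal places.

N=3 nodes, M=3 members, R=3 reactions → 2N=6, M+R=6
member 0 (0-1): L=9.3254, (cx,cy)=(0.5128,0.8585)
member 1 (0-2): L=9.6000, (cx,cy)=(1.0000,0.0000)
member 2 (1-2): L=9.3439, (cx,cy)=(0.5156,-0.8568)
solve A·x = −loads:
  F[0-1] = +70.7771 N (tension)
  F[0-2] = +145.9561 N (tension)
  F[1-2] = -283.0644 N (compression)
  Rx@0 = -182.2500 N
  Ry@0 = -60.7631 N
  Ry@2 = +242.5331 N

145.956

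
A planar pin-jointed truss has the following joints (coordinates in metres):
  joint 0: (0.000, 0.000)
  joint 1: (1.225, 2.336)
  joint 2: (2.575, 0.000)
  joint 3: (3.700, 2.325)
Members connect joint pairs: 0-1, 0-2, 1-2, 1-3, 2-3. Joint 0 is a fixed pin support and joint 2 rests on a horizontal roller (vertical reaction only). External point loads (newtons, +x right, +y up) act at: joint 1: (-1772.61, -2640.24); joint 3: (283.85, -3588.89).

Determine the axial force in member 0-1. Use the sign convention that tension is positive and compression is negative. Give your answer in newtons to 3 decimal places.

N=4 nodes, M=5 members, R=3 reactions → 2N=8, M+R=8
member 0 (0-1): L=2.6377, (cx,cy)=(0.4644,0.8856)
member 1 (0-2): L=2.5750, (cx,cy)=(1.0000,0.0000)
member 2 (1-2): L=2.6980, (cx,cy)=(0.5004,-0.8658)
member 3 (1-3): L=2.4750, (cx,cy)=(1.0000,-0.0044)
member 4 (2-3): L=2.5829, (cx,cy)=(0.4356,0.9002)
solve A·x = −loads:
  F[0-1] = -1318.8944 N (compression)
  F[0-2] = -876.2420 N (compression)
  F[1-2] = -1710.7185 N (compression)
  F[1-3] = +2016.0939 N (tension)
  F[2-3] = -3976.9959 N (compression)
  Rx@0 = +1488.7600 N
  Ry@0 = +1168.0344 N
  Ry@2 = +5061.0956 N

-1318.894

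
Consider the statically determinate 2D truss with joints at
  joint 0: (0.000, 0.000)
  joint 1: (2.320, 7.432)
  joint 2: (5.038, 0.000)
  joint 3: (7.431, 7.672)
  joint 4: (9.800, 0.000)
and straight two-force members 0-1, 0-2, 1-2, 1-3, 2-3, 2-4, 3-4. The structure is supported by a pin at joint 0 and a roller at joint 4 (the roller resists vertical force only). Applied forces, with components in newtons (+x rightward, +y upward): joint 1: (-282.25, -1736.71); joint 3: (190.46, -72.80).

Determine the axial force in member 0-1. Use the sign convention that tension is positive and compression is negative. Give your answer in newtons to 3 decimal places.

N=5 nodes, M=7 members, R=3 reactions → 2N=10, M+R=10
member 0 (0-1): L=7.7857, (cx,cy)=(0.2980,0.9546)
member 1 (0-2): L=5.0380, (cx,cy)=(1.0000,0.0000)
member 2 (1-2): L=7.9134, (cx,cy)=(0.3435,-0.9392)
member 3 (1-3): L=5.1166, (cx,cy)=(0.9989,0.0469)
member 4 (2-3): L=8.0365, (cx,cy)=(0.2978,0.9546)
member 5 (2-4): L=4.7620, (cx,cy)=(1.0000,0.0000)
member 6 (3-4): L=8.0294, (cx,cy)=(0.2950,-0.9555)
solve A·x = −loads:
  F[0-1] = -1475.1281 N (compression)
  F[0-2] = +347.7723 N (tension)
  F[1-2] = -351.7057 N (compression)
  F[1-3] = -36.5531 N (compression)
  F[2-3] = +346.0046 N (tension)
  F[2-4] = +123.9448 N (tension)
  F[3-4] = -420.0956 N (compression)
  Rx@0 = +91.7900 N
  Ry@0 = +1408.1150 N
  Ry@4 = +401.3950 N

-1475.128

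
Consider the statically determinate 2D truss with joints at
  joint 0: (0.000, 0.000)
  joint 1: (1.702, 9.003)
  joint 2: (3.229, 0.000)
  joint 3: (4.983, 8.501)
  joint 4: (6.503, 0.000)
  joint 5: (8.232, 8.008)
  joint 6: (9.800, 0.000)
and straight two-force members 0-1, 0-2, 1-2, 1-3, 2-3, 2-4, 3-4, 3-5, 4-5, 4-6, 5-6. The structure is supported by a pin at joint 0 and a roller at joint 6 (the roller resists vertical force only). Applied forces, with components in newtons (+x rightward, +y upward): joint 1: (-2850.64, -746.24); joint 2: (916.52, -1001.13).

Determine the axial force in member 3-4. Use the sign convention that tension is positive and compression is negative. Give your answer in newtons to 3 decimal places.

2060.896

N=7 nodes, M=11 members, R=3 reactions → 2N=14, M+R=14
member 0 (0-1): L=9.1625, (cx,cy)=(0.1858,0.9826)
member 1 (0-2): L=3.2290, (cx,cy)=(1.0000,0.0000)
member 2 (1-2): L=9.1316, (cx,cy)=(0.1672,-0.9859)
member 3 (1-3): L=3.3192, (cx,cy)=(0.9885,-0.1512)
member 4 (2-3): L=8.6801, (cx,cy)=(0.2021,0.9794)
member 5 (2-4): L=3.2740, (cx,cy)=(1.0000,0.0000)
member 6 (3-4): L=8.6358, (cx,cy)=(0.1760,-0.9844)
member 7 (3-5): L=3.2862, (cx,cy)=(0.9887,-0.1500)
member 8 (4-5): L=8.1925, (cx,cy)=(0.2110,0.9775)
member 9 (4-6): L=3.2970, (cx,cy)=(1.0000,0.0000)
member 10 (5-6): L=8.1601, (cx,cy)=(0.1922,-0.9814)
solve A·x = −loads:
  F[0-1] = -3975.9116 N (compression)
  F[0-2] = -1195.5633 N (compression)
  F[1-2] = +2954.5137 N (tension)
  F[1-3] = +1636.8531 N (tension)
  F[2-3] = -1952.0516 N (compression)
  F[2-4] = -1223.5685 N (compression)
  F[3-4] = +2060.8963 N (tension)
  F[3-5] = +870.6817 N (tension)
  F[4-5] = -2075.4696 N (compression)
  F[4-6] = -422.8084 N (compression)
  F[5-6] = +2200.3476 N (tension)
  Rx@0 = +1934.1200 N
  Ry@0 = +3906.7131 N
  Ry@6 = -2159.3431 N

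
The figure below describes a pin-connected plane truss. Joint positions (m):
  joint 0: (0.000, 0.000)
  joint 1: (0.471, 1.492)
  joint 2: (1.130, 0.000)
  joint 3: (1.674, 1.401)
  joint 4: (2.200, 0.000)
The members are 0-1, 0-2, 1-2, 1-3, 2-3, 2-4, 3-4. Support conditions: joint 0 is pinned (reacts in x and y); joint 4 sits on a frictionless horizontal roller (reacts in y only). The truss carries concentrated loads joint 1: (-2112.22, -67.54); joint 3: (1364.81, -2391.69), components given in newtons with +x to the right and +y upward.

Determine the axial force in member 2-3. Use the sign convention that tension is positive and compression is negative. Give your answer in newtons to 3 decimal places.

-1097.949

N=5 nodes, M=7 members, R=3 reactions → 2N=10, M+R=10
member 0 (0-1): L=1.5646, (cx,cy)=(0.3010,0.9536)
member 1 (0-2): L=1.1300, (cx,cy)=(1.0000,0.0000)
member 2 (1-2): L=1.6311, (cx,cy)=(0.4040,-0.9147)
member 3 (1-3): L=1.2064, (cx,cy)=(0.9972,-0.0754)
member 4 (2-3): L=1.5029, (cx,cy)=(0.3620,0.9322)
member 5 (2-4): L=1.0700, (cx,cy)=(1.0000,0.0000)
member 6 (3-4): L=1.4965, (cx,cy)=(0.3515,-0.9362)
solve A·x = −loads:
  F[0-1] = -1246.0471 N (compression)
  F[0-2] = -372.3005 N (compression)
  F[1-2] = +1118.8905 N (tension)
  F[1-3] = +1288.7135 N (tension)
  F[2-3] = -1097.9489 N (compression)
  F[2-4] = +477.1864 N (tension)
  F[3-4] = -1357.6118 N (compression)
  Rx@0 = +747.4100 N
  Ry@0 = +1188.2450 N
  Ry@4 = +1270.9850 N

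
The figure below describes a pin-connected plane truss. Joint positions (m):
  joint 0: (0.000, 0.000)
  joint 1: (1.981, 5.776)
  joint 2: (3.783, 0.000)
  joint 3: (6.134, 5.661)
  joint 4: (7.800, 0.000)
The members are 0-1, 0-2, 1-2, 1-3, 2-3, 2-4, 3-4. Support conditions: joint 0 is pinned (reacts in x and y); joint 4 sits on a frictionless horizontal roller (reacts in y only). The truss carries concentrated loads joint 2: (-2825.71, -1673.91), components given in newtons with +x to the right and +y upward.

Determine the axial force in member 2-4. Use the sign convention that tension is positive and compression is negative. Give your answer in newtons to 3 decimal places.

N=5 nodes, M=7 members, R=3 reactions → 2N=10, M+R=10
member 0 (0-1): L=6.1063, (cx,cy)=(0.3244,0.9459)
member 1 (0-2): L=3.7830, (cx,cy)=(1.0000,0.0000)
member 2 (1-2): L=6.0506, (cx,cy)=(0.2978,-0.9546)
member 3 (1-3): L=4.1546, (cx,cy)=(0.9996,-0.0277)
member 4 (2-3): L=6.1298, (cx,cy)=(0.3835,0.9235)
member 5 (2-4): L=4.0170, (cx,cy)=(1.0000,0.0000)
member 6 (3-4): L=5.9011, (cx,cy)=(0.2823,-0.9593)
solve A·x = −loads:
  F[0-1] = -911.3562 N (compression)
  F[0-2] = -2530.0472 N (compression)
  F[1-2] = +919.5632 N (tension)
  F[1-3] = -569.7484 N (compression)
  F[2-3] = +861.9966 N (tension)
  F[2-4] = +238.9217 N (tension)
  F[3-4] = -846.2731 N (compression)
  Rx@0 = +2825.7100 N
  Ry@0 = +862.0637 N
  Ry@4 = +811.8464 N

238.922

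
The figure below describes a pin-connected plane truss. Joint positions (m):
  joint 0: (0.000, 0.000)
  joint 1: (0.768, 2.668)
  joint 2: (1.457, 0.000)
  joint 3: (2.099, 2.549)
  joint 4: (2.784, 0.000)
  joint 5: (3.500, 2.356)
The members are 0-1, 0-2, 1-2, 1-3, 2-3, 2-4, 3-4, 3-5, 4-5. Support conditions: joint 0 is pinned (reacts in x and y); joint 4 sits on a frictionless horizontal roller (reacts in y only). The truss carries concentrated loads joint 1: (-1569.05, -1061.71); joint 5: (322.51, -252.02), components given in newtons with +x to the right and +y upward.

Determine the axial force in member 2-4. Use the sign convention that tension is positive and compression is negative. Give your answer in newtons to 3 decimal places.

-280.987

N=6 nodes, M=9 members, R=3 reactions → 2N=12, M+R=12
member 0 (0-1): L=2.7763, (cx,cy)=(0.2766,0.9610)
member 1 (0-2): L=1.4570, (cx,cy)=(1.0000,0.0000)
member 2 (1-2): L=2.7555, (cx,cy)=(0.2500,-0.9682)
member 3 (1-3): L=1.3363, (cx,cy)=(0.9960,-0.0891)
member 4 (2-3): L=2.6286, (cx,cy)=(0.2442,0.9697)
member 5 (2-4): L=1.3270, (cx,cy)=(1.0000,0.0000)
member 6 (3-4): L=2.6394, (cx,cy)=(0.2595,-0.9657)
member 7 (3-5): L=1.4142, (cx,cy)=(0.9906,-0.1365)
member 8 (4-5): L=2.4624, (cx,cy)=(0.2908,0.9568)
solve A·x = −loads:
  F[0-1] = -2013.3160 N (compression)
  F[0-2] = -689.6095 N (compression)
  F[1-2] = +827.3287 N (tension)
  F[1-3] = +808.4641 N (tension)
  F[2-3] = -826.0652 N (compression)
  F[2-4] = -280.9872 N (compression)
  F[3-4] = +849.3756 N (tension)
  F[3-5] = +386.6807 N (tension)
  F[4-5] = -208.2477 N (compression)
  Rx@0 = +1246.5400 N
  Ry@0 = +1934.7532 N
  Ry@4 = -621.0232 N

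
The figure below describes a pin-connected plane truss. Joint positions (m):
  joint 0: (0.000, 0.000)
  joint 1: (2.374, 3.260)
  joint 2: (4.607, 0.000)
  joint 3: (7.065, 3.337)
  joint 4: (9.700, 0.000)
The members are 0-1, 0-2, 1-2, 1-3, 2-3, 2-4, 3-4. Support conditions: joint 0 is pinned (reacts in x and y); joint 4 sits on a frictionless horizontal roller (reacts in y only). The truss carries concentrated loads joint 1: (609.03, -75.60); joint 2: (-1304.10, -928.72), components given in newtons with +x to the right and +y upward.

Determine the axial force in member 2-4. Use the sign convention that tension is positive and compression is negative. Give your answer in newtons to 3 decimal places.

N=5 nodes, M=7 members, R=3 reactions → 2N=10, M+R=10
member 0 (0-1): L=4.0328, (cx,cy)=(0.5887,0.8084)
member 1 (0-2): L=4.6070, (cx,cy)=(1.0000,0.0000)
member 2 (1-2): L=3.9514, (cx,cy)=(0.5651,-0.8250)
member 3 (1-3): L=4.6916, (cx,cy)=(0.9999,0.0164)
member 4 (2-3): L=4.1446, (cx,cy)=(0.5931,0.8052)
member 5 (2-4): L=5.0930, (cx,cy)=(1.0000,0.0000)
member 6 (3-4): L=4.2519, (cx,cy)=(0.6197,-0.7848)
solve A·x = −loads:
  F[0-1] = -420.6471 N (compression)
  F[0-2] = -447.4465 N (compression)
  F[1-2] = +300.1081 N (tension)
  F[1-3] = -1026.3859 N (compression)
  F[2-3] = +845.9589 N (tension)
  F[2-4] = +524.5371 N (tension)
  F[3-4] = -846.4091 N (compression)
  Rx@0 = +695.0700 N
  Ry@0 = +340.0390 N
  Ry@4 = +664.2810 N

524.537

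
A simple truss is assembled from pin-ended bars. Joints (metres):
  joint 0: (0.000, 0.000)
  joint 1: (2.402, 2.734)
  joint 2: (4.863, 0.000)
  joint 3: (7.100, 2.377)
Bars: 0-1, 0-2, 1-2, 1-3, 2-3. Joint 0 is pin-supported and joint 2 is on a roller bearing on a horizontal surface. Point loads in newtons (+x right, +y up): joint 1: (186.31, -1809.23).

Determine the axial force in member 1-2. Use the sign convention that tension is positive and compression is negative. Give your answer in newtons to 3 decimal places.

-1343.286

N=4 nodes, M=5 members, R=3 reactions → 2N=8, M+R=8
member 0 (0-1): L=3.6393, (cx,cy)=(0.6600,0.7512)
member 1 (0-2): L=4.8630, (cx,cy)=(1.0000,0.0000)
member 2 (1-2): L=3.6785, (cx,cy)=(0.6690,-0.7432)
member 3 (1-3): L=4.7115, (cx,cy)=(0.9971,-0.0758)
member 4 (2-3): L=3.2641, (cx,cy)=(0.6853,0.7282)
solve A·x = −loads:
  F[0-1] = -1079.3326 N (compression)
  F[0-2] = +898.6918 N (tension)
  F[1-2] = -1343.2862 N (compression)
  F[1-3] = +0.0000 N (tension)
  F[2-3] = -0.0000 N (compression)
  Rx@0 = -186.3100 N
  Ry@0 = +810.8459 N
  Ry@2 = +998.3841 N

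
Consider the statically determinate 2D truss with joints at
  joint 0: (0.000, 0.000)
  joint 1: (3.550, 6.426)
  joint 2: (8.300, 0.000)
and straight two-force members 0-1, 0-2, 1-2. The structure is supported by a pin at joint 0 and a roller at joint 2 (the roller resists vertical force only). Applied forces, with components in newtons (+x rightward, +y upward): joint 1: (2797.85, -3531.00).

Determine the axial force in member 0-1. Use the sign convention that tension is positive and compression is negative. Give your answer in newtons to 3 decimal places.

N=3 nodes, M=3 members, R=3 reactions → 2N=6, M+R=6
member 0 (0-1): L=7.3414, (cx,cy)=(0.4836,0.8753)
member 1 (0-2): L=8.3000, (cx,cy)=(1.0000,0.0000)
member 2 (1-2): L=7.9910, (cx,cy)=(0.5944,-0.8042)
solve A·x = −loads:
  F[0-1] = +166.1005 N (tension)
  F[0-2] = +2717.5305 N (tension)
  F[1-2] = -4571.7407 N (compression)
  Rx@0 = -2797.8500 N
  Ry@0 = -145.3897 N
  Ry@2 = +3676.3897 N

166.101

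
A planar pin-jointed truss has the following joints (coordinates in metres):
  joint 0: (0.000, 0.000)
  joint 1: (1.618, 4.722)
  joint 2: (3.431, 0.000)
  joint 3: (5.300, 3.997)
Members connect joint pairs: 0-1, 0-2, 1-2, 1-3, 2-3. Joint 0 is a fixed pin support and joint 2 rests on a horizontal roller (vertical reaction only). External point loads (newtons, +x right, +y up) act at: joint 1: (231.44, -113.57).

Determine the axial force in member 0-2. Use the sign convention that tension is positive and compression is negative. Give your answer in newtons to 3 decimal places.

142.860

N=4 nodes, M=5 members, R=3 reactions → 2N=8, M+R=8
member 0 (0-1): L=4.9915, (cx,cy)=(0.3242,0.9460)
member 1 (0-2): L=3.4310, (cx,cy)=(1.0000,0.0000)
member 2 (1-2): L=5.0581, (cx,cy)=(0.3584,-0.9336)
member 3 (1-3): L=3.7527, (cx,cy)=(0.9812,-0.1932)
member 4 (2-3): L=4.4124, (cx,cy)=(0.4236,0.9059)
solve A·x = −loads:
  F[0-1] = +273.2677 N (tension)
  F[0-2] = +142.8602 N (tension)
  F[1-2] = -398.5657 N (compression)
  F[1-3] = -0.0000 N (compression)
  F[2-3] = +0.0000 N (tension)
  Rx@0 = -231.4400 N
  Ry@0 = -258.5128 N
  Ry@2 = +372.0828 N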